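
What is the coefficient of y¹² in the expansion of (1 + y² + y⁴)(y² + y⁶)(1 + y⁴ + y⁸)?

2

(1 + y² + y⁴) has coefficients 1,0,1,0,1 for degrees 0…4.
(y² + y⁶) has coefficients 0,0,1,0,0,0,1,0,0,0,0,0,0 for degrees 0…12.
Finally multiplying by (1 + y⁴ + y⁸), the product of all factors after the first has coefficients 0,0,1,0,0,0,2,0,0,0,2,0,0 for degrees 0…12.
[y¹²] = 1·0 + 1·2 + 1·0 = 2.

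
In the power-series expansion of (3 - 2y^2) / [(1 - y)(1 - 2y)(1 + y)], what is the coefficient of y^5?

106

Partial fractions give a closed form: a_n = (-1/2)·1^n + (10/3)·2^n + (1/6)·(-1)^n.
At n = 5: a_5 = 106.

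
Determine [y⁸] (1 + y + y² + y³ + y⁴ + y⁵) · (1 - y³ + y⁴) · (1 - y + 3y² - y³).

(1 + y + y² + y³ + y⁴ + y⁵) has coefficients 1,1,1,1,1,1 for degrees 0…5.
(1 - y³ + y⁴) has coefficients 1,0,0,-1,1,0,0,0,0 for degrees 0…8.
Finally multiplying by (1 - y + 3y² - y³), the product of all factors after the first has coefficients 1,-1,3,-2,2,-4,4,-1,0 for degrees 0…8.
[y⁸] = 1·0 + 1·(-1) + 1·4 + 1·(-4) + 1·2 + 1·(-2) = -1.

-1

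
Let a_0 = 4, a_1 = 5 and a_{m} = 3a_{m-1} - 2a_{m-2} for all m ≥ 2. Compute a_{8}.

259

The ordinary generating function has denominator 1 - 3z + 2z^2.
Iterating the recurrence: a_0,…,a_{8} = 4, 5, 7, 11, 19, 35, 67, 131, 259.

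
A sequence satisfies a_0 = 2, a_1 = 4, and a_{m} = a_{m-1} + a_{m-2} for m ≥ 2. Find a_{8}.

110

The ordinary generating function has denominator 1 - t - t^2.
Iterating the recurrence: a_0,…,a_{8} = 2, 4, 6, 10, 16, 26, 42, 68, 110.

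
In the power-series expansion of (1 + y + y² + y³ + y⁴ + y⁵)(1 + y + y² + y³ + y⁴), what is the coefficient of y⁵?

(1 + y + y² + y³ + y⁴ + y⁵) has coefficients 1,1,1,1,1,1 for degrees 0…5.
(1 + y + y² + y³ + y⁴) has coefficients 1,1,1,1,1,0 for degrees 0…5.
[y⁵] = 1·0 + 1·1 + 1·1 + 1·1 + 1·1 + 1·1 = 5.

5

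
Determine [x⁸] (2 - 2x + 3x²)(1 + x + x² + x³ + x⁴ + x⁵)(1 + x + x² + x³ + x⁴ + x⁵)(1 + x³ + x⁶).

(2 - 2x + 3x²) has coefficients 2,-2,3 for degrees 0…2.
(1 + x + x² + x³ + x⁴ + x⁵) has coefficients 1,1,1,1,1,1,0,0,0 for degrees 0…8.
Multiplying by (1 + x + x² + x³ + x⁴ + x⁵) gives running coefficients 1,2,3,4,5,6,5,4,3 for degrees 0…8.
Finally multiplying by (1 + x³ + x⁶), the product of all factors after the first has coefficients 1,2,3,5,7,9,10,11,12 for degrees 0…8.
[x⁸] = 2·12 − 2·11 + 3·10 = 32.

32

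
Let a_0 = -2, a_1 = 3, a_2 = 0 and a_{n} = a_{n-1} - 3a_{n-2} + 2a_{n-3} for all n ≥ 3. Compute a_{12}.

-1077

The ordinary generating function has denominator 1 - q + 3q^2 - 2q^3.
Iterating the recurrence: a_0,…,a_{12} = -2, 3, 0, -13, -7, 32, 27, -83, -100, 203, 337, -472, -1077.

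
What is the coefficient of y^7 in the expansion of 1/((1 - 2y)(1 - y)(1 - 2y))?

1793

The denominator gives the recurrence a_n = 5a_(n−1) − 8a_(n−2) + 4a_(n−3) for n ≥ 3; the numerator fixes a_0 = 1, a_1 = 5, a_2 = 17.
Iterating: 1, 5, 17, 49, 129, 321, 769, 1793, so a_7 = 1793.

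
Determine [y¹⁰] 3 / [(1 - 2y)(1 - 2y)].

33792

The denominator gives the recurrence a_n = 4a_(n−1) − 4a_(n−2) for n ≥ 2; the numerator fixes a_0 = 3, a_1 = 12.
Iterating: 3, 12, 36, 96, 240, 576, 1344, 3072, 6912, 15360, 33792, so a_10 = 33792.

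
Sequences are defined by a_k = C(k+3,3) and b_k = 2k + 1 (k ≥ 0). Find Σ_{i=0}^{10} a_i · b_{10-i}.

5005

This is [x^10] in the product of the two ordinary generating functions.
Σ = 1·21 + 4·19 + 10·17 + 20·15 + 35·13 + 56·11 + 84·9 + 120·7 + 165·5 + 220·3 + 286·1 = 5005.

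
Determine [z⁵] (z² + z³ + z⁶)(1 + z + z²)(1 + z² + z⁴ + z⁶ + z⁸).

3

(z² + z³ + z⁶) has coefficients 0,0,1,1,0,0 for degrees 0…5.
(1 + z + z²) has coefficients 1,1,1,0,0,0 for degrees 0…5.
Finally multiplying by (1 + z² + z⁴ + z⁶ + z⁸), the product of all factors after the first has coefficients 1,1,2,1,2,1 for degrees 0…5.
[z⁵] = 1·1 + 1·2 = 3.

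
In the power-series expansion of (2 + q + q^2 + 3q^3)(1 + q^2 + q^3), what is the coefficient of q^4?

(2 + q + q^2 + 3q^3) has coefficients 2,1,1,3 for degrees 0…3.
(1 + q^2 + q^3) has coefficients 1,0,1,1,0 for degrees 0…4.
[q^4] = 2·0 + 1·1 + 1·1 + 3·0 = 2.

2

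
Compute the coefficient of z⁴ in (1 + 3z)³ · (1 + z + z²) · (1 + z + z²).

154

(1 + 3z)³ has coefficients 1,9,27,27 for degrees 0…3.
(1 + z + z²) has coefficients 1,1,1,0,0 for degrees 0…4.
Finally multiplying by (1 + z + z²), the product of all factors after the first has coefficients 1,2,3,2,1 for degrees 0…4.
[z⁴] = 1·1 + 9·2 + 27·3 + 27·2 = 154.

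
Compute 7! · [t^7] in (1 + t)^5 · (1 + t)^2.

The EGF product rule gives c_7 = Σ_{k_1+k_2=7} C(7; k_1,k_2) · ∏ g_i(k_i), where (1+t)^5 gives the falling factorial (5)_k; (1+t)^2 gives the falling factorial (2)_k.
g_1(k) for k = 0…7: 1, 5, 20, 60, 120, 120, 0, 0.
g_2(k) for k = 0…7: 1, 2, 2, 0, 0, 0, 0, 0.
c_7 = Σ_k C(7,k)·g_1(k)·g_2(7−k) = 21·120·2 = 5040.

5040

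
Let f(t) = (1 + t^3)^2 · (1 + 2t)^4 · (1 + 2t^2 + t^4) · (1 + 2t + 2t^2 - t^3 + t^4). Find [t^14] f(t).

(1 + t^3)^2 has coefficients 1,0,0,2,0,0,1 for degrees 0…6.
(1 + 2t)^4 has coefficients 1,8,24,32,16,0,0,0,0,0,0,0,0,0,0 for degrees 0…14.
Multiplying by (1 + 2t^2 + t^4) gives running coefficients 1,8,26,48,65,72,56,32,16,0,0,0,0,0,0 for degrees 0…14.
Finally multiplying by (1 + 2t + 2t^2 - t^3 + t^4), the product of all factors after the first has coefficients 1,10,44,115,206,280,308,271,185,112,56,16,16,0,0 for degrees 0…14.
[t^14] = 1·0 + 2·16 + 1·185 = 217.

217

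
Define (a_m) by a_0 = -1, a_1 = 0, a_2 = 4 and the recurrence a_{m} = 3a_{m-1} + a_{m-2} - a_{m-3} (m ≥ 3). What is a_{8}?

The ordinary generating function has denominator 1 - 3z - z^2 + z^3.
Iterating the recurrence: a_0,…,a_{8} = -1, 0, 4, 13, 43, 138, 444, 1427, 4587.

4587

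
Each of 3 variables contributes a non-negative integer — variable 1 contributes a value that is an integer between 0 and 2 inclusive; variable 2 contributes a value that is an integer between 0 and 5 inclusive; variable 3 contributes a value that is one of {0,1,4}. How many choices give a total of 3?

The generating function for the choices is (1 + z + z²)·(1 + z + z² + z³ + z⁴ + z⁵)·(1 + z + z⁴); the count is [z³].
(1 + z + z²) has coefficients 1,1,1 for degrees 0…2.
(1 + z + z² + z³ + z⁴ + z⁵) has coefficients 1,1,1,1 for degrees 0…3.
Finally multiplying by (1 + z + z⁴), the product of all factors after the first has coefficients 1,2,2,2 for degrees 0…3.
[z³] = 1·2 + 1·2 + 1·2 = 6.

6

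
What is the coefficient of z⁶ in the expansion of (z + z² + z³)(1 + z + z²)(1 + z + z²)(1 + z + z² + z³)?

(z + z² + z³) has coefficients 0,1,1,1 for degrees 0…3.
(1 + z + z²) has coefficients 1,1,1,0,0,0,0 for degrees 0…6.
Multiplying by (1 + z + z²) gives running coefficients 1,2,3,2,1,0,0 for degrees 0…6.
Finally multiplying by (1 + z + z² + z³), the product of all factors after the first has coefficients 1,3,6,8,8,6,3 for degrees 0…6.
[z⁶] = 1·6 + 1·8 + 1·8 = 22.

22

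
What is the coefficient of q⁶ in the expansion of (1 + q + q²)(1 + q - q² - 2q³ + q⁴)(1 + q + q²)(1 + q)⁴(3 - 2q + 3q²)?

(1 + q + q²) has coefficients 1,1,1 for degrees 0…2.
(1 + q - q² - 2q³ + q⁴) has coefficients 1,1,-1,-2,1,0,0 for degrees 0…6.
Multiplying by (1 + q + q²) gives running coefficients 1,2,1,-2,-2,-1,1 for degrees 0…6.
Multiplying by (1 + q)⁴ gives running coefficients 1,6,15,18,5,-15,-22 for degrees 0…6.
Finally multiplying by (3 - 2q + 3q²), the product of all factors after the first has coefficients 3,16,36,42,24,-1,-21 for degrees 0…6.
[q⁶] = 1·(-21) + 1·(-1) + 1·24 = 2.

2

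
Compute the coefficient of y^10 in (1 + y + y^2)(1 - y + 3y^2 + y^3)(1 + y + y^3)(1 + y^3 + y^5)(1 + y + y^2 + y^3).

53

(1 + y + y^2) has coefficients 1,1,1 for degrees 0…2.
(1 - y + 3y^2 + y^3) has coefficients 1,-1,3,1,0,0,0,0,0,0,0 for degrees 0…10.
Multiplying by (1 + y + y^3) gives running coefficients 1,0,2,5,0,3,1,0,0,0,0 for degrees 0…10.
Multiplying by (1 + y^3 + y^5) gives running coefficients 1,0,2,6,0,6,6,2,8,1,3 for degrees 0…10.
Finally multiplying by (1 + y + y^2 + y^3), the product of all factors after the first has coefficients 1,1,3,9,8,14,18,14,22,17,14 for degrees 0…10.
[y^10] = 1·14 + 1·17 + 1·22 = 53.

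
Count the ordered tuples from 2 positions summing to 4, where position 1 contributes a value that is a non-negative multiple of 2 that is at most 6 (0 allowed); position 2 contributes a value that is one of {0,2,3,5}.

The generating function for the choices is (1 + x^2 + x^4 + x^6)·(1 + x^2 + x^3 + x^5); the count is [x^4].
(1 + x^2 + x^4 + x^6) has coefficients 1,0,1,0,1 for degrees 0…4.
(1 + x^2 + x^3 + x^5) has coefficients 1,0,1,1,0 for degrees 0…4.
[x^4] = 1·0 + 1·1 + 1·1 = 2.

2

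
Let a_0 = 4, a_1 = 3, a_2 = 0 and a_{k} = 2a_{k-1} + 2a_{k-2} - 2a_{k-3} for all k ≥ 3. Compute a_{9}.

-968

The ordinary generating function has denominator 1 - 2q - 2q^2 + 2q^3.
Iterating the recurrence: a_0,…,a_{9} = 4, 3, 0, -2, -10, -24, -64, -156, -392, -968.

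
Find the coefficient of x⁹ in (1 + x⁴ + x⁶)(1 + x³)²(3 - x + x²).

(1 + x⁴ + x⁶) has coefficients 1,0,0,0,1,0,1 for degrees 0…6.
(1 + x³)² has coefficients 1,0,0,2,0,0,1,0,0,0 for degrees 0…9.
Finally multiplying by (3 - x + x²), the product of all factors after the first has coefficients 3,-1,1,6,-2,2,3,-1,1,0 for degrees 0…9.
[x⁹] = 1·0 + 1·2 + 1·6 = 8.

8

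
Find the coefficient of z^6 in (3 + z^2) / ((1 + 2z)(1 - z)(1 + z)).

The denominator gives the recurrence a_n = −2a_(n−1) + a_(n−2) + 2a_(n−3) for n ≥ 3; the numerator fixes a_0 = 3, a_1 = -6, a_2 = 16.
Iterating: 3, -6, 16, -32, 68, -136, 276, so a_6 = 276.

276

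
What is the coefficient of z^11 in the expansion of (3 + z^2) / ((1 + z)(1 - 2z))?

4436

The denominator gives the recurrence a_n = a_(n−1) + 2a_(n−2) for n ≥ 3; the numerator fixes a_0 = 3, a_1 = 3, a_2 = 10.
Iterating: 3, 3, 10, 16, 36, 68, 140, 276, 556, 1108, 2220, 4436, so a_11 = 4436.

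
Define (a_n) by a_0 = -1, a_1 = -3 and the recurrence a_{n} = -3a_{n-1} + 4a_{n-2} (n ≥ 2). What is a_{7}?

-6555

The ordinary generating function has denominator 1 + 3q - 4q^2.
Iterating the recurrence: a_0,…,a_{7} = -1, -3, 5, -27, 101, -411, 1637, -6555.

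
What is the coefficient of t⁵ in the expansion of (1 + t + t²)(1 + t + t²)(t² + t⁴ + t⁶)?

4

(1 + t + t²) has coefficients 1,1,1 for degrees 0…2.
(1 + t + t²) has coefficients 1,1,1,0,0,0 for degrees 0…5.
Finally multiplying by (t² + t⁴ + t⁶), the product of all factors after the first has coefficients 0,0,1,1,2,1 for degrees 0…5.
[t⁵] = 1·1 + 1·2 + 1·1 = 4.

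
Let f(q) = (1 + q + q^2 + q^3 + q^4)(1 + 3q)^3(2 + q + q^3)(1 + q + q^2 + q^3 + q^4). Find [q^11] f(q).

(1 + q + q^2 + q^3 + q^4) has coefficients 1,1,1,1,1 for degrees 0…4.
(1 + 3q)^3 has coefficients 1,9,27,27,0,0,0,0,0,0,0,0 for degrees 0…11.
Multiplying by (2 + q + q^3) gives running coefficients 2,19,63,82,36,27,27,0,0,0,0,0 for degrees 0…11.
Finally multiplying by (1 + q + q^2 + q^3 + q^4), the product of all factors after the first has coefficients 2,21,84,166,202,227,235,172,90,54,27,0 for degrees 0…11.
[q^11] = 1·0 + 1·27 + 1·54 + 1·90 + 1·172 = 343.

343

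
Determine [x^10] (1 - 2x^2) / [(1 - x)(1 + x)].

-1

The denominator gives the recurrence a_n = a_(n−2) for n ≥ 3; the numerator fixes a_0 = 1, a_1 = 0, a_2 = -1.
Iterating: 1, 0, -1, 0, -1, 0, -1, 0, -1, 0, -1, so a_10 = -1.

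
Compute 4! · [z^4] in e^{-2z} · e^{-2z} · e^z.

81

The EGF product rule gives c_4 = Σ_{k_1+k_2+k_3=4} C(4; k_1,k_2,k_3) · ∏ g_i(k_i), where e^{-2z} gives (-2)^k; e^{-2z} gives (-2)^k; e^z gives (1)^k.
g_1(k) for k = 0…4: 1, -2, 4, -8, 16.
g_2(k) for k = 0…4: 1, -2, 4, -8, 16.
g_3(k) for k = 0…4: 1, 1, 1, 1, 1.
First combine the last two factors: h(k) = Σ_j C(k,j)·g_2(j)·g_3(k−j) for k = 0…4: 1, -1, 1, -1, 1.
c_4 = Σ_k C(4,k)·g_1(k)·h(4−k) = 1·1·1 + 4·(-2)·(-1) + 6·4·1 + 4·(-8)·(-1) + 1·16·1 = 1 + 8 + 24 + 32 + 16 = 81.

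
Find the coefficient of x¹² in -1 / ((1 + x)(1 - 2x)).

-2731

The denominator gives the recurrence a_n = a_(n−1) + 2a_(n−2) for n ≥ 2; the numerator fixes a_0 = -1, a_1 = -1.
Iterating: -1, -1, -3, -5, -11, -21, -43, -85, -171, -341, -683, -1365, -2731, so a_12 = -2731.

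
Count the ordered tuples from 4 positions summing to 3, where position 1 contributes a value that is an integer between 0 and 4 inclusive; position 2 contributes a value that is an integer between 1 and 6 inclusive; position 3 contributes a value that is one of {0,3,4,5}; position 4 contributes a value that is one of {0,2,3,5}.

4

The generating function for the choices is (1 + q + q^2 + q^3 + q^4)·(q + q^2 + q^3 + q^4 + q^5 + q^6)·(1 + q^3 + q^4 + q^5)·(1 + q^2 + q^3 + q^5); the count is [q^3].
(1 + q + q^2 + q^3 + q^4) has coefficients 1,1,1,1 for degrees 0…3.
(q + q^2 + q^3 + q^4 + q^5 + q^6) has coefficients 0,1,1,1 for degrees 0…3.
Multiplying by (1 + q^3 + q^4 + q^5) gives running coefficients 0,1,1,1 for degrees 0…3.
Finally multiplying by (1 + q^2 + q^3 + q^5), the product of all factors after the first has coefficients 0,1,1,2 for degrees 0…3.
[q^3] = 1·2 + 1·1 + 1·1 + 1·0 = 4.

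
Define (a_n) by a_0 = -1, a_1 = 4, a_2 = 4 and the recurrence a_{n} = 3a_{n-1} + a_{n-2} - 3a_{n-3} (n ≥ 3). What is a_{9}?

The ordinary generating function has denominator 1 - 3y - y^2 + 3y^3.
Iterating the recurrence: a_0,…,a_{9} = -1, 4, 4, 19, 49, 154, 454, 1369, 4099, 12304.

12304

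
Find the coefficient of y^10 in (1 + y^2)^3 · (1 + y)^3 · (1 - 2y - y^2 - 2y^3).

-17

(1 + y^2)^3 has coefficients 1,0,3,0,3,0,1 for degrees 0…6.
(1 + y)^3 has coefficients 1,3,3,1,0,0,0,0,0,0,0 for degrees 0…10.
Finally multiplying by (1 - 2y - y^2 - 2y^3), the product of all factors after the first has coefficients 1,1,-4,-10,-11,-7,-2,0,0,0,0 for degrees 0…10.
[y^10] = 1·0 + 3·0 + 3·(-2) + 1·(-11) = -17.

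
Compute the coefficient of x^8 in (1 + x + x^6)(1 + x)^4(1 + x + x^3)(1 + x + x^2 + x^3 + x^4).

(1 + x + x^6) has coefficients 1,1,0,0,0,0,1 for degrees 0…6.
(1 + x)^4 has coefficients 1,4,6,4,1,0,0,0,0 for degrees 0…8.
Multiplying by (1 + x + x^3) gives running coefficients 1,5,10,11,9,7,4,1,0 for degrees 0…8.
Finally multiplying by (1 + x + x^2 + x^3 + x^4), the product of all factors after the first has coefficients 1,6,16,27,36,42,41,32,21 for degrees 0…8.
[x^8] = 1·21 + 1·32 + 1·16 = 69.

69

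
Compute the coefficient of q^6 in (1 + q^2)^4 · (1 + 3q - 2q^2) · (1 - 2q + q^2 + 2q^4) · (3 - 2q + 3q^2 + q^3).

(1 + q^2)^4 has coefficients 1,0,4,0,6,0,4 for degrees 0…6.
(1 + 3q - 2q^2) has coefficients 1,3,-2,0,0,0,0 for degrees 0…6.
Multiplying by (1 - 2q + q^2 + 2q^4) gives running coefficients 1,1,-7,7,0,6,-4 for degrees 0…6.
Finally multiplying by (3 - 2q + 3q^2 + q^3), the product of all factors after the first has coefficients 3,1,-20,39,-34,32,-17 for degrees 0…6.
[q^6] = 1·(-17) + 4·(-34) + 6·(-20) + 4·3 = -261.

-261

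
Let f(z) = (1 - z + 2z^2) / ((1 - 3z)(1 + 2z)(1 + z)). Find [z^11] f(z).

Partial fractions give a closed form: a_n = (2/5)·3^n + (8/5)·(-2)^n + (-1)·(-1)^n.
At n = 11: a_11 = 67583.

67583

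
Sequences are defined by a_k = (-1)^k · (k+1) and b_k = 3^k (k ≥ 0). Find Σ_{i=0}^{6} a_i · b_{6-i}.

Write out a_i and b_{6-i} for i = 0,…,6 and sum the products.
Σ = 1·729 − 2·243 + 3·81 − 4·27 + 5·9 − 6·3 + 7·1 = 412.

412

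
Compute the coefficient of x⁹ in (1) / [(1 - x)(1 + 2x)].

-341

Partial fractions give a closed form: a_n = (1/3)·1^n + (2/3)·(-2)^n.
At n = 9: a_9 = -341.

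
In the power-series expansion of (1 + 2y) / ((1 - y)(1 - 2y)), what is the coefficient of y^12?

16381

Partial fractions give a closed form: a_n = (-3)·1^n + (4)·2^n.
At n = 12: a_12 = 16381.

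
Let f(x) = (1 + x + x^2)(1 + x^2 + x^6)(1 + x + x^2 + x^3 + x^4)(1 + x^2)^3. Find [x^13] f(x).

19

(1 + x + x^2) has coefficients 1,1,1 for degrees 0…2.
(1 + x^2 + x^6) has coefficients 1,0,1,0,0,0,1,0,0,0,0,0,0,0 for degrees 0…13.
Multiplying by (1 + x + x^2 + x^3 + x^4) gives running coefficients 1,1,2,2,2,1,2,1,1,1,1,0,0,0 for degrees 0…13.
Finally multiplying by (1 + x^2)^3, the product of all factors after the first has coefficients 1,1,5,5,11,10,15,11,15,9,12,7,8,4 for degrees 0…13.
[x^13] = 1·4 + 1·8 + 1·7 = 19.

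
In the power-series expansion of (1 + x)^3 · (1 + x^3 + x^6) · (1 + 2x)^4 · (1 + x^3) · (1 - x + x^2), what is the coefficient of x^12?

329

(1 + x)^3 has coefficients 1,3,3,1 for degrees 0…3.
(1 + x^3 + x^6) has coefficients 1,0,0,1,0,0,1,0,0,0,0,0,0 for degrees 0…12.
Multiplying by (1 + 2x)^4 gives running coefficients 1,8,24,33,24,24,33,24,24,32,16,0,0 for degrees 0…12.
Multiplying by (1 + x^3) gives running coefficients 1,8,24,34,32,48,66,48,48,65,40,24,32 for degrees 0…12.
Finally multiplying by (1 - x + x^2), the product of all factors after the first has coefficients 1,7,17,18,22,50,50,30,66,65,23,49,48 for degrees 0…12.
[x^12] = 1·48 + 3·49 + 3·23 + 1·65 = 329.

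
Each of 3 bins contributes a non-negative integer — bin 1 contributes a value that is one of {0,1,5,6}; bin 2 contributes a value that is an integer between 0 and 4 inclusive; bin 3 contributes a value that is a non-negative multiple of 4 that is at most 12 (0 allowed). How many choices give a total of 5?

4

The generating function for the choices is (1 + x + x⁵ + x⁶)·(1 + x + x² + x³ + x⁴)·(1 + x⁴ + x⁸ + x¹²); the count is [x⁵].
(1 + x + x⁵ + x⁶) has coefficients 1,1,0,0,0,1 for degrees 0…5.
(1 + x + x² + x³ + x⁴) has coefficients 1,1,1,1,1,0 for degrees 0…5.
Finally multiplying by (1 + x⁴ + x⁸ + x¹²), the product of all factors after the first has coefficients 1,1,1,1,2,1 for degrees 0…5.
[x⁵] = 1·1 + 1·2 + 1·1 = 4.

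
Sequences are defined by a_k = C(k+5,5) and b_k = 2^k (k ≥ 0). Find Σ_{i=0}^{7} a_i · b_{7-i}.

5812

Write out a_i and b_{7-i} for i = 0,…,7 and sum the products.
Σ = 1·128 + 6·64 + 21·32 + 56·16 + 126·8 + 252·4 + 462·2 + 792·1 = 5812.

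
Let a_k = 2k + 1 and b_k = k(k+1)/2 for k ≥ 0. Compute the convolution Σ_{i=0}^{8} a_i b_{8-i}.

This is [x^8] in the product of the two ordinary generating functions.
Σ = 1·36 + 3·28 + 5·21 + 7·15 + 9·10 + 11·6 + 13·3 + 15·1 + 17·0 = 540.

540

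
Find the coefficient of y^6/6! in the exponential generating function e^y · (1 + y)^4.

The EGF product rule gives c_6 = Σ_{k_1+k_2=6} C(6; k_1,k_2) · ∏ g_i(k_i), where e^y gives (1)^k; (1+y)^4 gives the falling factorial (4)_k.
g_1(k) for k = 0…6: 1, 1, 1, 1, 1, 1, 1.
g_2(k) for k = 0…6: 1, 4, 12, 24, 24, 0, 0.
c_6 = Σ_k C(6,k)·g_1(k)·g_2(6−k) = 15·1·24 + 20·1·24 + 15·1·12 + 6·1·4 + 1·1·1 = 360 + 480 + 180 + 24 + 1 = 1045.

1045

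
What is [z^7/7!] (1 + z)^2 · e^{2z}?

The EGF product rule gives c_7 = Σ_{k_1+k_2=7} C(7; k_1,k_2) · ∏ g_i(k_i), where (1+z)^2 gives the falling factorial (2)_k; e^{2z} gives (2)^k.
g_1(k) for k = 0…7: 1, 2, 2, 0, 0, 0, 0, 0.
g_2(k) for k = 0…7: 1, 2, 4, 8, 16, 32, 64, 128.
c_7 = Σ_k C(7,k)·g_1(k)·g_2(7−k) = 1·1·128 + 7·2·64 + 21·2·32 = 128 + 896 + 1344 = 2368.

2368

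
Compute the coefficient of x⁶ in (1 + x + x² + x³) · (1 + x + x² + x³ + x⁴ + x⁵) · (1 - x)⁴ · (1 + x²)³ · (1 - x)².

12

(1 + x + x² + x³) has coefficients 1,1,1,1 for degrees 0…3.
(1 + x + x² + x³ + x⁴ + x⁵) has coefficients 1,1,1,1,1,1,0 for degrees 0…6.
Multiplying by (1 - x)⁴ gives running coefficients 1,-3,3,-1,0,0,-1 for degrees 0…6.
Multiplying by (1 + x²)³ gives running coefficients 1,-3,6,-10,12,-12,9 for degrees 0…6.
Finally multiplying by (1 - x)², the product of all factors after the first has coefficients 1,-5,13,-25,38,-46,45 for degrees 0…6.
[x⁶] = 1·45 + 1·(-46) + 1·38 + 1·(-25) = 12.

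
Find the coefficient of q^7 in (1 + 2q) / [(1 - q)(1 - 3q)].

The denominator gives the recurrence a_n = 4a_(n−1) − 3a_(n−2) for n ≥ 2; the numerator fixes a_0 = 1, a_1 = 6.
Iterating: 1, 6, 21, 66, 201, 606, 1821, 5466, so a_7 = 5466.

5466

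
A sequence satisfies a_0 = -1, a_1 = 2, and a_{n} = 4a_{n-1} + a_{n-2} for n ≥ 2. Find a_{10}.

The ordinary generating function has denominator 1 - 4x - x^2.
Iterating the recurrence: a_0,…,a_{10} = -1, 2, 7, 30, 127, 538, 2279, 9654, 40895, 173234, 733831.

733831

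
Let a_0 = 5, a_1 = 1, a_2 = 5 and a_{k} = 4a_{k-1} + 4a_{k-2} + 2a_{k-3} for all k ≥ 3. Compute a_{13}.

258404752

The ordinary generating function has denominator 1 - 4x - 4x^2 - 2x^3.
Iterating the recurrence: a_0,…,a_{13} = 5, 1, 5, 34, 158, 778, 3812, 18676, 91508, 448360, 2196824, 10763752, 52739024, 258404752.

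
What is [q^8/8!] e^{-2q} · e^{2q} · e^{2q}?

The EGF product rule gives c_8 = Σ_{k_1+k_2+k_3=8} C(8; k_1,k_2,k_3) · ∏ g_i(k_i), where e^{-2q} gives (-2)^k; e^{2q} gives (2)^k; e^{2q} gives (2)^k.
g_1(k) for k = 0…8: 1, -2, 4, -8, 16, -32, 64, -128, 256.
g_2(k) for k = 0…8: 1, 2, 4, 8, 16, 32, 64, 128, 256.
g_3(k) for k = 0…8: 1, 2, 4, 8, 16, 32, 64, 128, 256.
First combine the last two factors: h(k) = Σ_j C(k,j)·g_2(j)·g_3(k−j) for k = 0…8: 1, 4, 16, 64, 256, 1024, 4096, 16384, 65536.
c_8 = Σ_k C(8,k)·g_1(k)·h(8−k) = 1·1·65536 + 8·(-2)·16384 + 28·4·4096 + 56·(-8)·1024 + 70·16·256 + 56·(-32)·64 + 28·64·16 + 8·(-128)·4 + 1·256·1 = 65536 − 262144 + 458752 − 458752 + 286720 − 114688 + 28672 − 4096 + 256 = 256.

256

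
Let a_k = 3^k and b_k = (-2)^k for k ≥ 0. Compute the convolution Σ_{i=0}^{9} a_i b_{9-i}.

11605

This is [x^9] in the product of the two ordinary generating functions.
Σ = 1·(-512) + 3·256 + 9·(-128) + 27·64 + 81·(-32) + 243·16 + 729·(-8) + 2187·4 + 6561·(-2) + 19683·1 = 11605.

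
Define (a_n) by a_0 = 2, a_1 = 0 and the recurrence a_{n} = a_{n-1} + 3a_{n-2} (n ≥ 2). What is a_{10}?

The ordinary generating function has denominator 1 - t - 3t^2.
Iterating the recurrence: a_0,…,a_{10} = 2, 0, 6, 6, 24, 42, 114, 240, 582, 1302, 3048.

3048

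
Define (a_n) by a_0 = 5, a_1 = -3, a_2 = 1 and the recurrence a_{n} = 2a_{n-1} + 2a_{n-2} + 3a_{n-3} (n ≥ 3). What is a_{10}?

13623

The ordinary generating function has denominator 1 - 2z - 2z^2 - 3z^3.
Iterating the recurrence: a_0,…,a_{10} = 5, -3, 1, 11, 15, 55, 173, 501, 1513, 4547, 13623.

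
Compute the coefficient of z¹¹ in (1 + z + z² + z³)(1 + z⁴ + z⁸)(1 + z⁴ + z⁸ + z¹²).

(1 + z + z² + z³) has coefficients 1,1,1,1 for degrees 0…3.
(1 + z⁴ + z⁸) has coefficients 1,0,0,0,1,0,0,0,1,0,0,0 for degrees 0…11.
Finally multiplying by (1 + z⁴ + z⁸ + z¹²), the product of all factors after the first has coefficients 1,0,0,0,2,0,0,0,3,0,0,0 for degrees 0…11.
[z¹¹] = 1·0 + 1·0 + 1·0 + 1·3 = 3.

3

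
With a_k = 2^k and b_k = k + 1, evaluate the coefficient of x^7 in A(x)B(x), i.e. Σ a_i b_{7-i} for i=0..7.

502

This is [x^7] in the product of the two ordinary generating functions.
Σ = 1·8 + 2·7 + 4·6 + 8·5 + 16·4 + 32·3 + 64·2 + 128·1 = 502.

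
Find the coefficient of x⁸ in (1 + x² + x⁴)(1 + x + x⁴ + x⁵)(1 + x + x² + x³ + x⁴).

7

(1 + x² + x⁴) has coefficients 1,0,1,0,1 for degrees 0…4.
(1 + x + x⁴ + x⁵) has coefficients 1,1,0,0,1,1,0,0,0 for degrees 0…8.
Finally multiplying by (1 + x + x² + x³ + x⁴), the product of all factors after the first has coefficients 1,2,2,2,3,3,2,2,2 for degrees 0…8.
[x⁸] = 1·2 + 1·2 + 1·3 = 7.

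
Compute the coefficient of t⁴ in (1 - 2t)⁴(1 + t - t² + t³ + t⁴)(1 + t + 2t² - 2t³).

-2

(1 - 2t)⁴ has coefficients 1,-8,24,-32,16 for degrees 0…4.
(1 + t - t² + t³ + t⁴) has coefficients 1,1,-1,1,1 for degrees 0…4.
Finally multiplying by (1 + t + 2t² - 2t³), the product of all factors after the first has coefficients 1,2,2,0,-2 for degrees 0…4.
[t⁴] = 1·(-2) − 8·0 + 24·2 − 32·2 + 16·1 = -2.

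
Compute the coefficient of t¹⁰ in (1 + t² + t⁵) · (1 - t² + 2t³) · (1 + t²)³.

(1 + t² + t⁵) has coefficients 1,0,1,0,0,1 for degrees 0…5.
(1 - t² + 2t³) has coefficients 1,0,-1,2,0,0,0,0,0,0,0 for degrees 0…10.
Finally multiplying by (1 + t²)³, the product of all factors after the first has coefficients 1,0,2,2,0,6,-2,6,-1,2,0 for degrees 0…10.
[t¹⁰] = 1·0 + 1·(-1) + 1·6 = 5.

5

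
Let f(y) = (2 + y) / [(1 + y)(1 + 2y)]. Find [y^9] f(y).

The denominator gives the recurrence a_n = −3a_(n−1) − 2a_(n−2) for n ≥ 2; the numerator fixes a_0 = 2, a_1 = -5.
Iterating: 2, -5, 11, -23, 47, -95, 191, -383, 767, -1535, so a_9 = -1535.

-1535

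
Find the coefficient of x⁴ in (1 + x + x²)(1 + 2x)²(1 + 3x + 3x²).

(1 + x + x²) has coefficients 1,1,1 for degrees 0…2.
(1 + 2x)² has coefficients 1,4,4,0,0 for degrees 0…4.
Finally multiplying by (1 + 3x + 3x²), the product of all factors after the first has coefficients 1,7,19,24,12 for degrees 0…4.
[x⁴] = 1·12 + 1·24 + 1·19 = 55.

55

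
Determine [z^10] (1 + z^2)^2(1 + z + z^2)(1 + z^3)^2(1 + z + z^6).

12

(1 + z^2)^2 has coefficients 1,0,2,0,1 for degrees 0…4.
(1 + z + z^2) has coefficients 1,1,1,0,0,0,0,0,0,0,0 for degrees 0…10.
Multiplying by (1 + z^3)^2 gives running coefficients 1,1,1,2,2,2,1,1,1,0,0 for degrees 0…10.
Finally multiplying by (1 + z + z^6), the product of all factors after the first has coefficients 1,2,2,3,4,4,4,3,3,3,2 for degrees 0…10.
[z^10] = 1·2 + 2·3 + 1·4 = 12.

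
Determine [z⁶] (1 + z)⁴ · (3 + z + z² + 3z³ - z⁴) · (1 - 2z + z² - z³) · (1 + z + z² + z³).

-86

(1 + z)⁴ has coefficients 1,4,6,4,1 for degrees 0…4.
(3 + z + z² + 3z³ - z⁴) has coefficients 3,1,1,3,-1,0,0 for degrees 0…6.
Multiplying by (1 - 2z + z² - z³) gives running coefficients 3,-5,2,-1,-7,4,-4 for degrees 0…6.
Finally multiplying by (1 + z + z² + z³), the product of all factors after the first has coefficients 3,-2,0,-1,-11,-2,-8 for degrees 0…6.
[z⁶] = 1·(-8) + 4·(-2) + 6·(-11) + 4·(-1) + 1·0 = -86.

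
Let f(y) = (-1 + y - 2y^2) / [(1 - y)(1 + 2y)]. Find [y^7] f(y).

170

The denominator gives the recurrence a_n = −a_(n−1) + 2a_(n−2) for n ≥ 3; the numerator fixes a_0 = -1, a_1 = 2, a_2 = -6.
Iterating: -1, 2, -6, 10, -22, 42, -86, 170, so a_7 = 170.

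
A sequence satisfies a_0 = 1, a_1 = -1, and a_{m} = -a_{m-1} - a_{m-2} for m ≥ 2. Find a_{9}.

1

The ordinary generating function has denominator 1 + y + y^2.
Iterating the recurrence: a_0,…,a_{9} = 1, -1, 0, 1, -1, 0, 1, -1, 0, 1.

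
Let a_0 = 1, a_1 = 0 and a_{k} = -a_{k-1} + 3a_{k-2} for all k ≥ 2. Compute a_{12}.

The ordinary generating function has denominator 1 + y - 3y^2.
Iterating the recurrence: a_0,…,a_{12} = 1, 0, 3, -3, 12, -21, 57, -120, 291, -651, 1524, -3477, 8049.

8049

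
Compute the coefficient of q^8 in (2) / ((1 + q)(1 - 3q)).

9842

Partial fractions give a closed form: a_n = (1/2)·(-1)^n + (3/2)·3^n.
At n = 8: a_8 = 9842.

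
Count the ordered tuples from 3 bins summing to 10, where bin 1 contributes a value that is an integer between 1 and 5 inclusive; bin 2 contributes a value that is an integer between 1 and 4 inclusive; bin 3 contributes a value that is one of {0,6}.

3

The generating function for the choices is (t + t^2 + t^3 + t^4 + t^5)·(t + t^2 + t^3 + t^4)·(1 + t^6); the count is [t^10].
(t + t^2 + t^3 + t^4 + t^5) has coefficients 0,1,1,1,1,1 for degrees 0…5.
(t + t^2 + t^3 + t^4) has coefficients 0,1,1,1,1,0,0,0,0,0,0 for degrees 0…10.
Finally multiplying by (1 + t^6), the product of all factors after the first has coefficients 0,1,1,1,1,0,0,1,1,1,1 for degrees 0…10.
[t^10] = 1·1 + 1·1 + 1·1 + 1·0 + 1·0 = 3.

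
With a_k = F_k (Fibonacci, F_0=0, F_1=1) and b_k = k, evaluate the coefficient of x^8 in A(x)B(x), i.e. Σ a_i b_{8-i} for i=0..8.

This is [x^8] in the product of the two ordinary generating functions.
Σ = 0·8 + 1·7 + 1·6 + 2·5 + 3·4 + 5·3 + 8·2 + 13·1 + 21·0 = 79.

79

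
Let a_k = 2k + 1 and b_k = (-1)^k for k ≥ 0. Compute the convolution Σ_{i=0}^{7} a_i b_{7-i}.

This is [x^7] in the product of the two ordinary generating functions.
Σ = 1·(-1) + 3·1 + 5·(-1) + 7·1 + 9·(-1) + 11·1 + 13·(-1) + 15·1 = 8.

8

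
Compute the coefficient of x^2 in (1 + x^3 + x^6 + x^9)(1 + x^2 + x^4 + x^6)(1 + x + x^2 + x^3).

(1 + x^3 + x^6 + x^9) has coefficients 1,0,0 for degrees 0…2.
(1 + x^2 + x^4 + x^6) has coefficients 1,0,1 for degrees 0…2.
Finally multiplying by (1 + x + x^2 + x^3), the product of all factors after the first has coefficients 1,1,2 for degrees 0…2.
[x^2] = 1·2 = 2.

2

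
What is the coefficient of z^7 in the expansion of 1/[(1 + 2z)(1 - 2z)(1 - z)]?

85

Partial fractions give a closed form: a_n = (1/3)·(-2)^n + (1)·2^n + (-1/3)·1^n.
At n = 7: a_7 = 85.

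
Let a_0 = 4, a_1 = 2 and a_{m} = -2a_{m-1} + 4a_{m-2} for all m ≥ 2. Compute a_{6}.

The ordinary generating function has denominator 1 + 2z - 4z^2.
Iterating the recurrence: a_0,…,a_{6} = 4, 2, 12, -16, 80, -224, 768.

768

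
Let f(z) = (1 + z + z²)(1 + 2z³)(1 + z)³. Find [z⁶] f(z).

(1 + z + z²) has coefficients 1,1,1 for degrees 0…2.
(1 + 2z³) has coefficients 1,0,0,2,0,0,0 for degrees 0…6.
Finally multiplying by (1 + z)³, the product of all factors after the first has coefficients 1,3,3,3,6,6,2 for degrees 0…6.
[z⁶] = 1·2 + 1·6 + 1·6 = 14.

14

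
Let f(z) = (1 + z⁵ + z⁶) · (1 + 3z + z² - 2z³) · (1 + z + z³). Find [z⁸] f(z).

(1 + z⁵ + z⁶) has coefficients 1,0,0,0,0,1,1 for degrees 0…6.
(1 + 3z + z² - 2z³) has coefficients 1,3,1,-2,0,0,0,0,0 for degrees 0…8.
Finally multiplying by (1 + z + z³), the product of all factors after the first has coefficients 1,4,4,0,1,1,-2,0,0 for degrees 0…8.
[z⁸] = 1·0 + 1·0 + 1·4 = 4.

4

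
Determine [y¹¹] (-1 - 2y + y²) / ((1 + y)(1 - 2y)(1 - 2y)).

-28786

The denominator gives the recurrence a_n = 3a_(n−1) − 4a_(n−3) for n ≥ 3; the numerator fixes a_0 = -1, a_1 = -5, a_2 = -14.
Iterating: -1, -5, -14, -38, -94, -226, -526, -1202, -2702, -6002, -13198, -28786, so a_11 = -28786.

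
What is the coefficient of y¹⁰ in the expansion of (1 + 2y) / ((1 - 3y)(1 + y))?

The denominator gives the recurrence a_n = 2a_(n−1) + 3a_(n−2) for n ≥ 2; the numerator fixes a_0 = 1, a_1 = 4.
Iterating: 1, 4, 11, 34, 101, 304, 911, 2734, 8201, 24604, 73811, so a_10 = 73811.

73811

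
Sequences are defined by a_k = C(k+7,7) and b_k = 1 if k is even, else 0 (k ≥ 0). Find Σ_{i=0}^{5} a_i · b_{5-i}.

This is [x^5] in the product of the two ordinary generating functions.
Σ = 1·0 + 8·1 + 36·0 + 120·1 + 330·0 + 792·1 = 920.

920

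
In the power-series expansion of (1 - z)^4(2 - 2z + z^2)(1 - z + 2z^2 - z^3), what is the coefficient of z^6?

63

(1 - z)^4 has coefficients 1,-4,6,-4,1 for degrees 0…4.
(2 - 2z + z^2) has coefficients 2,-2,1,0,0,0,0 for degrees 0…6.
Finally multiplying by (1 - z + 2z^2 - z^3), the product of all factors after the first has coefficients 2,-4,7,-7,4,-1,0 for degrees 0…6.
[z^6] = 1·0 − 4·(-1) + 6·4 − 4·(-7) + 1·7 = 63.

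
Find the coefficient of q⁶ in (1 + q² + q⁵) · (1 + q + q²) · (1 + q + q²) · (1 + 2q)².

(1 + q² + q⁵) has coefficients 1,0,1,0,0,1 for degrees 0…5.
(1 + q + q²) has coefficients 1,1,1,0,0,0,0 for degrees 0…6.
Multiplying by (1 + q + q²) gives running coefficients 1,2,3,2,1,0,0 for degrees 0…6.
Finally multiplying by (1 + 2q)², the product of all factors after the first has coefficients 1,6,15,22,21,12,4 for degrees 0…6.
[q⁶] = 1·4 + 1·21 + 1·6 = 31.

31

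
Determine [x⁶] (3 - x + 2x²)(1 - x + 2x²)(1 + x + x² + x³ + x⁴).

9

(3 - x + 2x²) has coefficients 3,-1,2 for degrees 0…2.
(1 - x + 2x²) has coefficients 1,-1,2,0,0,0,0 for degrees 0…6.
Finally multiplying by (1 + x + x² + x³ + x⁴), the product of all factors after the first has coefficients 1,0,2,2,2,1,2 for degrees 0…6.
[x⁶] = 3·2 − 1·1 + 2·2 = 9.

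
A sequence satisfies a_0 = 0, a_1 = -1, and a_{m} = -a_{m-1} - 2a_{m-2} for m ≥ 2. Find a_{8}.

The ordinary generating function has denominator 1 + x + 2x^2.
Iterating the recurrence: a_0,…,a_{8} = 0, -1, 1, 1, -3, 1, 5, -7, -3.

-3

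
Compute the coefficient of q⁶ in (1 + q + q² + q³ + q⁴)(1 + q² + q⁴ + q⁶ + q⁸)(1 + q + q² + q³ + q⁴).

(1 + q + q² + q³ + q⁴) has coefficients 1,1,1,1,1 for degrees 0…4.
(1 + q² + q⁴ + q⁶ + q⁸) has coefficients 1,0,1,0,1,0,1 for degrees 0…6.
Finally multiplying by (1 + q + q² + q³ + q⁴), the product of all factors after the first has coefficients 1,1,2,2,3,2,3 for degrees 0…6.
[q⁶] = 1·3 + 1·2 + 1·3 + 1·2 + 1·2 = 12.

12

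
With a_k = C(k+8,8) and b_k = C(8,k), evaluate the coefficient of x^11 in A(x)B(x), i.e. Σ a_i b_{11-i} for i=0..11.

The convolution is the x^11 coefficient of A(x)B(x).
Σ = 1·0 + 9·0 + 45·0 + 165·1 + 495·8 + 1287·28 + 3003·56 + 6435·70 + 12870·56 + 24310·28 + 43758·8 + 75582·1 = 2485825.

2485825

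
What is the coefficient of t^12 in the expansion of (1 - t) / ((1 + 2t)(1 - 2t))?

The denominator gives the recurrence a_n = 4a_(n−2) for n ≥ 2; the numerator fixes a_0 = 1, a_1 = -1.
Iterating: 1, -1, 4, -4, 16, -16, 64, -64, 256, -256, 1024, -1024, 4096, so a_12 = 4096.

4096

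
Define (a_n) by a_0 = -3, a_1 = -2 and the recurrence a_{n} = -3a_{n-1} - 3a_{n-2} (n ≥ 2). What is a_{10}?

The ordinary generating function has denominator 1 + 3z + 3z^2.
Iterating the recurrence: a_0,…,a_{10} = -3, -2, 15, -39, 72, -99, 81, 54, -405, 1053, -1944.

-1944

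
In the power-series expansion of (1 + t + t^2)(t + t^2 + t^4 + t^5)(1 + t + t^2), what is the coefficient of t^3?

5

(1 + t + t^2) has coefficients 1,1,1 for degrees 0…2.
(t + t^2 + t^4 + t^5) has coefficients 0,1,1,0 for degrees 0…3.
Finally multiplying by (1 + t + t^2), the product of all factors after the first has coefficients 0,1,2,2 for degrees 0…3.
[t^3] = 1·2 + 1·2 + 1·1 = 5.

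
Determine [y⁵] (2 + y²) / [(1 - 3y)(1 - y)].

768

The denominator gives the recurrence a_n = 4a_(n−1) − 3a_(n−2) for n ≥ 3; the numerator fixes a_0 = 2, a_1 = 8, a_2 = 27.
Iterating: 2, 8, 27, 84, 255, 768, so a_5 = 768.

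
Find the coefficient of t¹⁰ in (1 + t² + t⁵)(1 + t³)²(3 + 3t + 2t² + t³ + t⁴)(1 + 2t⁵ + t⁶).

44

(1 + t² + t⁵) has coefficients 1,0,1,0,0,1 for degrees 0…5.
(1 + t³)² has coefficients 1,0,0,2,0,0,1,0,0,0,0 for degrees 0…10.
Multiplying by (3 + 3t + 2t² + t³ + t⁴) gives running coefficients 3,3,2,7,7,4,5,5,2,1,1 for degrees 0…10.
Finally multiplying by (1 + 2t⁵ + t⁶), the product of all factors after the first has coefficients 3,3,2,7,7,10,14,12,18,22,16 for degrees 0…10.
[t¹⁰] = 1·16 + 1·18 + 1·10 = 44.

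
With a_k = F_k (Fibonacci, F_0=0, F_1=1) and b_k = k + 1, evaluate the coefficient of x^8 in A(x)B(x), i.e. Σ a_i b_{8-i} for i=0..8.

133

The convolution is the x^8 coefficient of A(x)B(x).
Σ = 0·9 + 1·8 + 1·7 + 2·6 + 3·5 + 5·4 + 8·3 + 13·2 + 21·1 = 133.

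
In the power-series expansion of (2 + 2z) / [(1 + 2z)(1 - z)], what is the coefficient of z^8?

172

Partial fractions give a closed form: a_n = (2/3)·(-2)^n + (4/3)·1^n.
At n = 8: a_8 = 172.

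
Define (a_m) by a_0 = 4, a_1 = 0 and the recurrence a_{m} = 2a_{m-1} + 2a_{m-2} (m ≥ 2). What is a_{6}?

The ordinary generating function has denominator 1 - 2y - 2y^2.
Iterating the recurrence: a_0,…,a_{6} = 4, 0, 8, 16, 48, 128, 352.

352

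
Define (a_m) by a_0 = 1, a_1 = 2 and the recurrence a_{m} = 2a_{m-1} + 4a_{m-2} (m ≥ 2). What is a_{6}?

The ordinary generating function has denominator 1 - 2z - 4z^2.
Iterating the recurrence: a_0,…,a_{6} = 1, 2, 8, 24, 80, 256, 832.

832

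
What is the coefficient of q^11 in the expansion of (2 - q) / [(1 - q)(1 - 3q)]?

The denominator gives the recurrence a_n = 4a_(n−1) − 3a_(n−2) for n ≥ 2; the numerator fixes a_0 = 2, a_1 = 7.
Iterating: 2, 7, 22, 67, 202, 607, 1822, 5467, 16402, 49207, 147622, 442867, so a_11 = 442867.

442867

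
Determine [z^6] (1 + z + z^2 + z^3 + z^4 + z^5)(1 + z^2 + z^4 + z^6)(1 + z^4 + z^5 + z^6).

(1 + z + z^2 + z^3 + z^4 + z^5) has coefficients 1,1,1,1,1,1 for degrees 0…5.
(1 + z^2 + z^4 + z^6) has coefficients 1,0,1,0,1,0,1 for degrees 0…6.
Finally multiplying by (1 + z^4 + z^5 + z^6), the product of all factors after the first has coefficients 1,0,1,0,2,1,3 for degrees 0…6.
[z^6] = 1·3 + 1·1 + 1·2 + 1·0 + 1·1 + 1·0 = 7.

7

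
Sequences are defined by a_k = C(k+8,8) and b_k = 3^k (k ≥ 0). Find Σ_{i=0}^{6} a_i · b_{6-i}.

22335

Write out a_i and b_{6-i} for i = 0,…,6 and sum the products.
Σ = 1·729 + 9·243 + 45·81 + 165·27 + 495·9 + 1287·3 + 3003·1 = 22335.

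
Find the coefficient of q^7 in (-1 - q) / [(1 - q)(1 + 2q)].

The denominator gives the recurrence a_n = −a_(n−1) + 2a_(n−2) for n ≥ 2; the numerator fixes a_0 = -1, a_1 = 0.
Iterating: -1, 0, -2, 2, -6, 10, -22, 42, so a_7 = 42.

42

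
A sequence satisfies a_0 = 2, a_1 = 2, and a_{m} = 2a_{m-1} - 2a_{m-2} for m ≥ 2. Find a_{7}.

The ordinary generating function has denominator 1 - 2x + 2x^2.
Iterating the recurrence: a_0,…,a_{7} = 2, 2, 0, -4, -8, -8, 0, 16.

16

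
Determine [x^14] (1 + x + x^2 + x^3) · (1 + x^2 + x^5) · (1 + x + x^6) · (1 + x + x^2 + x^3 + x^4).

6

(1 + x + x^2 + x^3) has coefficients 1,1,1,1 for degrees 0…3.
(1 + x^2 + x^5) has coefficients 1,0,1,0,0,1,0,0,0,0,0,0,0,0,0 for degrees 0…14.
Multiplying by (1 + x + x^6) gives running coefficients 1,1,1,1,0,1,2,0,1,0,0,1,0,0,0 for degrees 0…14.
Finally multiplying by (1 + x + x^2 + x^3 + x^4), the product of all factors after the first has coefficients 1,2,3,4,4,4,5,4,4,4,3,2,2,1,1 for degrees 0…14.
[x^14] = 1·1 + 1·1 + 1·2 + 1·2 = 6.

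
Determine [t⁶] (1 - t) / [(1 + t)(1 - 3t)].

365

Partial fractions give a closed form: a_n = (1/2)·(-1)^n + (1/2)·3^n.
At n = 6: a_6 = 365.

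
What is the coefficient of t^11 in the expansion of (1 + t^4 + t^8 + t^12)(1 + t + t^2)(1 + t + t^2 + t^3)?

3

(1 + t^4 + t^8 + t^12) has coefficients 1,0,0,0,1,0,0,0,1,0,0,0 for degrees 0…11.
(1 + t + t^2) has coefficients 1,1,1,0,0,0,0,0,0,0,0,0 for degrees 0…11.
Finally multiplying by (1 + t + t^2 + t^3), the product of all factors after the first has coefficients 1,2,3,3,2,1,0,0,0,0,0,0 for degrees 0…11.
[t^11] = 1·0 + 1·0 + 1·3 = 3.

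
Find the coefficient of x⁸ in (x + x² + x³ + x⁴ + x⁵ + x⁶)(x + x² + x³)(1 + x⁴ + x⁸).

5

(x + x² + x³ + x⁴ + x⁵ + x⁶) has coefficients 0,1,1,1,1,1,1 for degrees 0…6.
(x + x² + x³) has coefficients 0,1,1,1,0,0,0,0,0 for degrees 0…8.
Finally multiplying by (1 + x⁴ + x⁸), the product of all factors after the first has coefficients 0,1,1,1,0,1,1,1,0 for degrees 0…8.
[x⁸] = 1·1 + 1·1 + 1·1 + 1·0 + 1·1 + 1·1 = 5.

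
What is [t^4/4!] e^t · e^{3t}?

256

The EGF product rule gives c_4 = Σ_{k_1+k_2=4} C(4; k_1,k_2) · ∏ g_i(k_i), where e^t gives (1)^k; e^{3t} gives (3)^k.
g_1(k) for k = 0…4: 1, 1, 1, 1, 1.
g_2(k) for k = 0…4: 1, 3, 9, 27, 81.
c_4 = Σ_k C(4,k)·g_1(k)·g_2(4−k) = 1·1·81 + 4·1·27 + 6·1·9 + 4·1·3 + 1·1·1 = 81 + 108 + 54 + 12 + 1 = 256.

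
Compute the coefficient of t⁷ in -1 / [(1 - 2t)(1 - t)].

Partial fractions give a closed form: a_n = (-2)·2^n + (1)·1^n.
At n = 7: a_7 = -255.

-255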